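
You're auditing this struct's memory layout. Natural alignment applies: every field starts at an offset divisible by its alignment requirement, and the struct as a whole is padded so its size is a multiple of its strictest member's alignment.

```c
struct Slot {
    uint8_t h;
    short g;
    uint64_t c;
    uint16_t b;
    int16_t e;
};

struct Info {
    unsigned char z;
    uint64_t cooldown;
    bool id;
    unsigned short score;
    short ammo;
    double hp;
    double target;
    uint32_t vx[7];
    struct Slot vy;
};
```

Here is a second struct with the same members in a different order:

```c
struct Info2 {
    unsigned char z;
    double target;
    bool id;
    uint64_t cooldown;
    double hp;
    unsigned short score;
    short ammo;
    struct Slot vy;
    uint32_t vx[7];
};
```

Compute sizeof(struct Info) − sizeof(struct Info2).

Slot: @0: h [1B, align 1] → 1; +1 pad (align 2); @2: g [2B, align 2] → 4; +4 pad (align 8); @8: c [8B, align 8] → 16; @16: b [2B, align 2] → 18; @18: e [2B, align 2] → 20; +4 tail pad (align 8); size 24, align 8
@0: z [1B, align 1] → 1
+7 pad (align 8)
@8: cooldown [8B, align 8] → 16
@16: id [1B, align 1] → 17
+1 pad (align 2)
@18: score [2B, align 2] → 20
@20: ammo [2B, align 2] → 22
+2 pad (align 8)
@24: hp [8B, align 8] → 32
@32: target [8B, align 8] → 40
@40: vx [28B, align 4] → 68
+4 pad (align 8)
@72: vy [24B, align 8] → 96
size 96, align 8
— Info2 —
@0: z [1B, align 1] → 1
+7 pad (align 8)
@8: target [8B, align 8] → 16
@16: id [1B, align 1] → 17
+7 pad (align 8)
@24: cooldown [8B, align 8] → 32
@32: hp [8B, align 8] → 40
@40: score [2B, align 2] → 42
@42: ammo [2B, align 2] → 44
+4 pad (align 8)
@48: vy [24B, align 8] → 72
@72: vx [28B, align 4] → 100
+4 tail pad (align 8)
size 104, align 8
96 − 104 = -8

-8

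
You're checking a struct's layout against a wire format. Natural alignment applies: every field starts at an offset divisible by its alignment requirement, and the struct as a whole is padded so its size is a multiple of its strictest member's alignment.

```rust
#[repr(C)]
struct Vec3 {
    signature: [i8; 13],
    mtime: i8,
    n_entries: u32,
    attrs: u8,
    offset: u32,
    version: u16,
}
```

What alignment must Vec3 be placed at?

member alignments: signature=1, mtime=1, n_entries=4, attrs=1, offset=4, version=2
max = 4

4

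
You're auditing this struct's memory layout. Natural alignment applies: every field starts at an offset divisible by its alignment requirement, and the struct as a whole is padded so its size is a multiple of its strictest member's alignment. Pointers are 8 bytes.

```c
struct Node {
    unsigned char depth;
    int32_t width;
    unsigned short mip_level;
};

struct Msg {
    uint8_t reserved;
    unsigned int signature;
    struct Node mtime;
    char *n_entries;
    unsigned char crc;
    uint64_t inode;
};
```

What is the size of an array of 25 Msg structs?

Node: 0..1  depth  (1B, 1-aligned); 1..4  -- padding (3B); 4..8  width  (4B, 4-aligned); 8..10  mip_level  (2B, 2-aligned); 10..12  -- tail padding (2B); sizeof = 12, alignof = 4
0..1  reserved  (1B, 1-aligned)
1..4  -- padding (3B)
4..8  signature  (4B, 4-aligned)
8..20  mtime  (12B, 4-aligned)
20..24  -- padding (4B)
24..32  n_entries  (8B, 8-aligned)
32..33  crc  (1B, 1-aligned)
33..40  -- padding (7B)
40..48  inode  (8B, 8-aligned)
sizeof = 48, alignof = 8
array of 25: 25 × 48 = 1200

1200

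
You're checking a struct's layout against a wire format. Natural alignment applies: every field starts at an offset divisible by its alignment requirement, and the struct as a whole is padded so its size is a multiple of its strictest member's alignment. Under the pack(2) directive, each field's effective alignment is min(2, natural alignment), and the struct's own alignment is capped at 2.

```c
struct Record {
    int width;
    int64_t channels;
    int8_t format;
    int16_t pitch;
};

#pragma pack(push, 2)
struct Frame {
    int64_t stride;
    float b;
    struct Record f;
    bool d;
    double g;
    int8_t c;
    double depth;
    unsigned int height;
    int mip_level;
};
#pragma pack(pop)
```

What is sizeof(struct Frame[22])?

Record: @0: width [4B, align 4] → 4; +4 pad (align 8); @8: channels [8B, align 8] → 16; @16: format [1B, align 1] → 17; +1 pad (align 2); @18: pitch [2B, align 2] → 20; +4 tail pad (align 8); size 24, align 8
@0: stride [8B, align 2] → 8
@8: b [4B, align 2] → 12
@12: f [24B, align 2] → 36
@36: d [1B, align 1] → 37
+1 pad (align 2)
@38: g [8B, align 2] → 46
@46: c [1B, align 1] → 47
+1 pad (align 2)
@48: depth [8B, align 2] → 56
@56: height [4B, align 2] → 60
@60: mip_level [4B, align 2] → 64
size 64, align 2
array of 22: 22 × 64 = 1408

1408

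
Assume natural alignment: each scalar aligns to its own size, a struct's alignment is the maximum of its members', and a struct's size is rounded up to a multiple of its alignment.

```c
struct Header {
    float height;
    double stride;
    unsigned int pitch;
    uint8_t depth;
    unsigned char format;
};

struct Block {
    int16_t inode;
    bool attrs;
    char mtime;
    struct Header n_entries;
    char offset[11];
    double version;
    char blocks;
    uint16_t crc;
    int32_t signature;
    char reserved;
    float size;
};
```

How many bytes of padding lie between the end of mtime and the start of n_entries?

Header: height at 0 (size 4, align 4) → ends 4; pad 4 to align 8 for stride; stride at 8 (size 8, align 8) → ends 16; pitch at 16 (size 4, align 4) → ends 20; depth at 20 (size 1, align 1) → ends 21; format at 21 (size 1, align 1) → ends 22; tail pad 2 to reach multiple of 8; total 24 bytes, alignment 8
inode at 0 (size 2, align 2) → ends 2
attrs at 2 (size 1, align 1) → ends 3
mtime at 3 (size 1, align 1) → ends 4
pad 4 to align 8 for n_entries
n_entries at 8 (size 24, align 8) → ends 32

4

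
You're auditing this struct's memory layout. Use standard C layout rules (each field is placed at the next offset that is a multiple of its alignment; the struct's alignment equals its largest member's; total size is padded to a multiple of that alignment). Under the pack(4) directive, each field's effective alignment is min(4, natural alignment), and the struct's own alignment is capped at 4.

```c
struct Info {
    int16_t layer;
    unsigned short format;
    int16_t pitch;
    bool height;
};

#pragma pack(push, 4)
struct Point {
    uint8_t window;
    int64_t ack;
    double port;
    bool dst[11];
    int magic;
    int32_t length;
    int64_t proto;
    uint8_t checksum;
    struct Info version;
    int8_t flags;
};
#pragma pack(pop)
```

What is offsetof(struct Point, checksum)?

48

Info: @0: layer [2B, align 2] → 2; @2: format [2B, align 2] → 4; @4: pitch [2B, align 2] → 6; @6: height [1B, align 1] → 7; +1 tail pad (align 2); size 8, align 2
@0: window [1B, align 1] → 1
+3 pad (align 4)
@4: ack [8B, align 4] → 12
@12: port [8B, align 4] → 20
@20: dst [11B, align 1] → 31
+1 pad (align 4)
@32: magic [4B, align 4] → 36
@36: length [4B, align 4] → 40
@40: proto [8B, align 4] → 48
@48: checksum [1B, align 1] → 49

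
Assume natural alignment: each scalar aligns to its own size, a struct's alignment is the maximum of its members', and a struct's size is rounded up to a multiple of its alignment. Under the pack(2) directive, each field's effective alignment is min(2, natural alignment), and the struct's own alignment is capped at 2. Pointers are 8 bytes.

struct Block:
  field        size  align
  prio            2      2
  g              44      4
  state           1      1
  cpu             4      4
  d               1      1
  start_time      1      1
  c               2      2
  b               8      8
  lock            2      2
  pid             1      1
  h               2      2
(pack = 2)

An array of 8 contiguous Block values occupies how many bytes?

prio at 0 (size 2, align 2) → ends 2
g at 2 (size 44, align 2) → ends 46
state at 46 (size 1, align 1) → ends 47
pad 1 to align 2 for cpu
cpu at 48 (size 4, align 2) → ends 52
d at 52 (size 1, align 1) → ends 53
start_time at 53 (size 1, align 1) → ends 54
c at 54 (size 2, align 2) → ends 56
b at 56 (size 8, align 2) → ends 64
lock at 64 (size 2, align 2) → ends 66
pid at 66 (size 1, align 1) → ends 67
pad 1 to align 2 for h
h at 68 (size 2, align 2) → ends 70
total 70 bytes, alignment 2
array of 8: 8 × 70 = 560

560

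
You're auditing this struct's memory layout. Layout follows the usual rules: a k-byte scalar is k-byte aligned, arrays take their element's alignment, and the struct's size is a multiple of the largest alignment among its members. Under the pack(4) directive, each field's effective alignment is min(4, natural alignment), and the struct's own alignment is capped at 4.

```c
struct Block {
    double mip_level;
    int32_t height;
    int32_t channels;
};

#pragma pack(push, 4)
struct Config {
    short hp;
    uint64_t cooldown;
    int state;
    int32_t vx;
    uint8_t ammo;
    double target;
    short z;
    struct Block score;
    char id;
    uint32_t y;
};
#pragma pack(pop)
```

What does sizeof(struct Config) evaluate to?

60

Block: @0: mip_level [8B, align 8] → 8; @8: height [4B, align 4] → 12; @12: channels [4B, align 4] → 16; size 16, align 8
@0: hp [2B, align 2] → 2
+2 pad (align 4)
@4: cooldown [8B, align 4] → 12
@12: state [4B, align 4] → 16
@16: vx [4B, align 4] → 20
@20: ammo [1B, align 1] → 21
+3 pad (align 4)
@24: target [8B, align 4] → 32
@32: z [2B, align 2] → 34
+2 pad (align 4)
@36: score [16B, align 4] → 52
@52: id [1B, align 1] → 53
+3 pad (align 4)
@56: y [4B, align 4] → 60
size 60, align 4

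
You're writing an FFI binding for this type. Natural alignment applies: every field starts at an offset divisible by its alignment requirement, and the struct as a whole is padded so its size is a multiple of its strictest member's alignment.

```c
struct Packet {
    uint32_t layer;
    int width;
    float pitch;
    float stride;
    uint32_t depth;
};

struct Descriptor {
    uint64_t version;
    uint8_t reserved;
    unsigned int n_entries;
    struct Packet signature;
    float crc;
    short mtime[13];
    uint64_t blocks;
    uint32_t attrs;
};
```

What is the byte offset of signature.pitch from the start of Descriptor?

24

Packet: @0: layer [4B, align 4] → 4; @4: width [4B, align 4] → 8; @8: pitch [4B, align 4] → 12; @12: stride [4B, align 4] → 16; @16: depth [4B, align 4] → 20; size 20, align 4
@0: version [8B, align 8] → 8
@8: reserved [1B, align 1] → 9
+3 pad (align 4)
@12: n_entries [4B, align 4] → 16
@16: signature [20B, align 4] → 36
within Packet: pitch at 8
16 + 8 = 24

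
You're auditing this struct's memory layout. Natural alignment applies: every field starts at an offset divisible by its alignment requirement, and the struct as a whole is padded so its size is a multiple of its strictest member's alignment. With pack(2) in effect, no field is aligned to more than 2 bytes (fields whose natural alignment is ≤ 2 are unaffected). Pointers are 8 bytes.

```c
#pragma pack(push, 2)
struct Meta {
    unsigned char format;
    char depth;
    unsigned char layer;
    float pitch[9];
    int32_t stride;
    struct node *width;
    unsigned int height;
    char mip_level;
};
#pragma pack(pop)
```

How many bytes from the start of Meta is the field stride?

@0: format [1B, align 1] → 1
@1: depth [1B, align 1] → 2
@2: layer [1B, align 1] → 3
+1 pad (align 2)
@4: pitch [36B, align 2] → 40
@40: stride [4B, align 2] → 44

40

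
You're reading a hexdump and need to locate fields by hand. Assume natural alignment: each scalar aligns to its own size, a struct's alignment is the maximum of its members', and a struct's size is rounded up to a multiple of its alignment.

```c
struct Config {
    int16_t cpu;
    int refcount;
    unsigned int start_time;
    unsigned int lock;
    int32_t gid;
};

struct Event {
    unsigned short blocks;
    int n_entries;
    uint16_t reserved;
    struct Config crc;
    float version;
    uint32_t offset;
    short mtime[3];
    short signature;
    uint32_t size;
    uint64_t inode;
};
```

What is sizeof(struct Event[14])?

896

Config: @0: cpu [2B, align 2] → 2; +2 pad (align 4); @4: refcount [4B, align 4] → 8; @8: start_time [4B, align 4] → 12; @12: lock [4B, align 4] → 16; @16: gid [4B, align 4] → 20; size 20, align 4
@0: blocks [2B, align 2] → 2
+2 pad (align 4)
@4: n_entries [4B, align 4] → 8
@8: reserved [2B, align 2] → 10
+2 pad (align 4)
@12: crc [20B, align 4] → 32
@32: version [4B, align 4] → 36
@36: offset [4B, align 4] → 40
@40: mtime [6B, align 2] → 46
@46: signature [2B, align 2] → 48
@48: size [4B, align 4] → 52
+4 pad (align 8)
@56: inode [8B, align 8] → 64
size 64, align 8
array of 14: 14 × 64 = 896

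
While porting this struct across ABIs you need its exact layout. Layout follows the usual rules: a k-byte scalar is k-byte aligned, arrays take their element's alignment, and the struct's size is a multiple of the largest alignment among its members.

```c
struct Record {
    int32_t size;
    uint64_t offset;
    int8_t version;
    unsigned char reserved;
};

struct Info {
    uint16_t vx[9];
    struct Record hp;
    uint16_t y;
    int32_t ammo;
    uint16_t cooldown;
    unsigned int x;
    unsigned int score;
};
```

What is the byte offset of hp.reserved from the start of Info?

Record: 0..4  size  (4B, 4-aligned); 4..8  -- padding (4B); 8..16  offset  (8B, 8-aligned); 16..17  version  (1B, 1-aligned); 17..18  reserved  (1B, 1-aligned); 18..24  -- tail padding (6B); sizeof = 24, alignof = 8
0..18  vx  (18B, 2-aligned)
18..24  -- padding (6B)
24..48  hp  (24B, 8-aligned)
within Record: reserved at 17
24 + 17 = 41

41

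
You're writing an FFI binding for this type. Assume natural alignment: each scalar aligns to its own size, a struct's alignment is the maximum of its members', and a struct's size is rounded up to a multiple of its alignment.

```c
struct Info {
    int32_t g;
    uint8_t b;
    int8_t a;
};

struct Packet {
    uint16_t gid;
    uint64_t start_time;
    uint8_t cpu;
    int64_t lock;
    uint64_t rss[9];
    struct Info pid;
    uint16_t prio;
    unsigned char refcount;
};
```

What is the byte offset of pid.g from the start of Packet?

Info: 0..4  g  (4B, 4-aligned); 4..5  b  (1B, 1-aligned); 5..6  a  (1B, 1-aligned); 6..8  -- tail padding (2B); sizeof = 8, alignof = 4
0..2  gid  (2B, 2-aligned)
2..8  -- padding (6B)
8..16  start_time  (8B, 8-aligned)
16..17  cpu  (1B, 1-aligned)
17..24  -- padding (7B)
24..32  lock  (8B, 8-aligned)
32..104  rss  (72B, 8-aligned)
104..112  pid  (8B, 4-aligned)
within Info: g at 0
104 + 0 = 104

104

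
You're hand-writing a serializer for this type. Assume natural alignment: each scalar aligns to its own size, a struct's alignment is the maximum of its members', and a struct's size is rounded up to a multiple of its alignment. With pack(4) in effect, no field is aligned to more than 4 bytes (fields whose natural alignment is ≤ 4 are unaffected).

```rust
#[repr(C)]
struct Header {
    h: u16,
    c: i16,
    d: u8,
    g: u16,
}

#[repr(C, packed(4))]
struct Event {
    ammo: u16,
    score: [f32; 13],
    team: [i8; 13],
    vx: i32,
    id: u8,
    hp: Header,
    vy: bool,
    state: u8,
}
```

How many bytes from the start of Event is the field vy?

Header: 0..2  h  (2B, 2-aligned); 2..4  c  (2B, 2-aligned); 4..5  d  (1B, 1-aligned); 5..6  -- padding (1B); 6..8  g  (2B, 2-aligned); sizeof = 8, alignof = 2
0..2  ammo  (2B, 2-aligned)
2..4  -- padding (2B)
4..56  score  (52B, 4-aligned)
56..69  team  (13B, 1-aligned)
69..72  -- padding (3B)
72..76  vx  (4B, 4-aligned)
76..77  id  (1B, 1-aligned)
77..78  -- padding (1B)
78..86  hp  (8B, 2-aligned)
86..87  vy  (1B, 1-aligned)

86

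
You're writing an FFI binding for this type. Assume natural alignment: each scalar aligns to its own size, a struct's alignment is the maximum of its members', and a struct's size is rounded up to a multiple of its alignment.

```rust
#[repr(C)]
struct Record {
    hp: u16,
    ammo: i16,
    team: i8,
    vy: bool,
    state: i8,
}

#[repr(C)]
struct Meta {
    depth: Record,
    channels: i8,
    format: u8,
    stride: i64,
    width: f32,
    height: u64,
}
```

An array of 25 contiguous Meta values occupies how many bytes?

Record: hp at 0 (size 2, align 2) → ends 2; ammo at 2 (size 2, align 2) → ends 4; team at 4 (size 1, align 1) → ends 5; vy at 5 (size 1, align 1) → ends 6; state at 6 (size 1, align 1) → ends 7; tail pad 1 to reach multiple of 2; total 8 bytes, alignment 2
depth at 0 (size 8, align 2) → ends 8
channels at 8 (size 1, align 1) → ends 9
format at 9 (size 1, align 1) → ends 10
pad 6 to align 8 for stride
stride at 16 (size 8, align 8) → ends 24
width at 24 (size 4, align 4) → ends 28
pad 4 to align 8 for height
height at 32 (size 8, align 8) → ends 40
total 40 bytes, alignment 8
array of 25: 25 × 40 = 1000

1000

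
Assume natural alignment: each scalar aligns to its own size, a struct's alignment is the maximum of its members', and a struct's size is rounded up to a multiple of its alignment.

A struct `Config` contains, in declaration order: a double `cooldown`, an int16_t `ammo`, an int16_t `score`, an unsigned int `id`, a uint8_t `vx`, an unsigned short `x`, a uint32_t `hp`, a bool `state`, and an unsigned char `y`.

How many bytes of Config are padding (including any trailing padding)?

cooldown at 0 (size 8, align 8) → ends 8
ammo at 8 (size 2, align 2) → ends 10
score at 10 (size 2, align 2) → ends 12
id at 12 (size 4, align 4) → ends 16
vx at 16 (size 1, align 1) → ends 17
pad 1 to align 2 for x
x at 18 (size 2, align 2) → ends 20
hp at 20 (size 4, align 4) → ends 24
state at 24 (size 1, align 1) → ends 25
y at 25 (size 1, align 1) → ends 26
tail pad 6 to reach multiple of 8
total 32 bytes, alignment 8
data bytes 25, size 32 → padding 7

7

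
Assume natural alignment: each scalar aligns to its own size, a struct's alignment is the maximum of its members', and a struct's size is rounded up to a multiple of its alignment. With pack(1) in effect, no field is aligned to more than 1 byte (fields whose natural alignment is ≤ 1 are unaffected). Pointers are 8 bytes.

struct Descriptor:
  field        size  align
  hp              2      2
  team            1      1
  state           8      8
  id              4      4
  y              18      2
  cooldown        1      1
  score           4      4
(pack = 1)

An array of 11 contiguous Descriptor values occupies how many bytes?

hp at 0 (size 2, align 1) → ends 2
team at 2 (size 1, align 1) → ends 3
state at 3 (size 8, align 1) → ends 11
id at 11 (size 4, align 1) → ends 15
y at 15 (size 18, align 1) → ends 33
cooldown at 33 (size 1, align 1) → ends 34
score at 34 (size 4, align 1) → ends 38
total 38 bytes, alignment 1
array of 11: 11 × 38 = 418

418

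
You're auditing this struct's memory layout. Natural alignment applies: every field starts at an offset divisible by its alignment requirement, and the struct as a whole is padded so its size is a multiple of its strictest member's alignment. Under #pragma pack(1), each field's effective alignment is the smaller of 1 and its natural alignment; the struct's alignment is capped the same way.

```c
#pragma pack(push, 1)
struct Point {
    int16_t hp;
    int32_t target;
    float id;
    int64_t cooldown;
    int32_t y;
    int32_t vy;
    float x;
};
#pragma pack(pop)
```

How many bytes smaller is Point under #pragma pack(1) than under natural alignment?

10

natural layout:
  hp at 0 (size 2, align 2) → ends 2
  pad 2 to align 4 for target
  target at 4 (size 4, align 4) → ends 8
  id at 8 (size 4, align 4) → ends 12
  pad 4 to align 8 for cooldown
  cooldown at 16 (size 8, align 8) → ends 24
  y at 24 (size 4, align 4) → ends 28
  vy at 28 (size 4, align 4) → ends 32
  x at 32 (size 4, align 4) → ends 36
  tail pad 4 to reach multiple of 8
  total 40 bytes, alignment 8
packed(1) layout:
  hp at 0 (size 2, align 1) → ends 2
  target at 2 (size 4, align 1) → ends 6
  id at 6 (size 4, align 1) → ends 10
  cooldown at 10 (size 8, align 1) → ends 18
  y at 18 (size 4, align 1) → ends 22
  vy at 22 (size 4, align 1) → ends 26
  x at 26 (size 4, align 1) → ends 30
  total 30 bytes, alignment 1
40 − 30 = 10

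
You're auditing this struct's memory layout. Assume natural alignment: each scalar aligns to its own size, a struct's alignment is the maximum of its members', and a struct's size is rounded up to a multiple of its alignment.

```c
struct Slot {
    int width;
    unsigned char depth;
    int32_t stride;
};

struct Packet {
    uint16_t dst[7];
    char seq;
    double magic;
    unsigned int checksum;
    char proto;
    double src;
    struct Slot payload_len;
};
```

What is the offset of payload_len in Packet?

Slot: 0..4  width  (4B, 4-aligned); 4..5  depth  (1B, 1-aligned); 5..8  -- padding (3B); 8..12  stride  (4B, 4-aligned); sizeof = 12, alignof = 4
0..14  dst  (14B, 2-aligned)
14..15  seq  (1B, 1-aligned)
15..16  -- padding (1B)
16..24  magic  (8B, 8-aligned)
24..28  checksum  (4B, 4-aligned)
28..29  proto  (1B, 1-aligned)
29..32  -- padding (3B)
32..40  src  (8B, 8-aligned)
40..52  payload_len  (12B, 4-aligned)

40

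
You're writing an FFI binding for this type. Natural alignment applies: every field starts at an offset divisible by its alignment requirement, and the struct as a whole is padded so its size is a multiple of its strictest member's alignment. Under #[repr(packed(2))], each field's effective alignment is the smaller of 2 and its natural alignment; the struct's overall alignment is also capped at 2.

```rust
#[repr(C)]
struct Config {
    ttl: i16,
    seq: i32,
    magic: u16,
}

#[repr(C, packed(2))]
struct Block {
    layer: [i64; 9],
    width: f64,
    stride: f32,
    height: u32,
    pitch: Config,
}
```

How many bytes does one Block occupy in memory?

100

Config: 0..2  ttl  (2B, 2-aligned); 2..4  -- padding (2B); 4..8  seq  (4B, 4-aligned); 8..10  magic  (2B, 2-aligned); 10..12  -- tail padding (2B); sizeof = 12, alignof = 4
0..72  layer  (72B, 2-aligned)
72..80  width  (8B, 2-aligned)
80..84  stride  (4B, 2-aligned)
84..88  height  (4B, 2-aligned)
88..100  pitch  (12B, 2-aligned)
sizeof = 100, alignof = 2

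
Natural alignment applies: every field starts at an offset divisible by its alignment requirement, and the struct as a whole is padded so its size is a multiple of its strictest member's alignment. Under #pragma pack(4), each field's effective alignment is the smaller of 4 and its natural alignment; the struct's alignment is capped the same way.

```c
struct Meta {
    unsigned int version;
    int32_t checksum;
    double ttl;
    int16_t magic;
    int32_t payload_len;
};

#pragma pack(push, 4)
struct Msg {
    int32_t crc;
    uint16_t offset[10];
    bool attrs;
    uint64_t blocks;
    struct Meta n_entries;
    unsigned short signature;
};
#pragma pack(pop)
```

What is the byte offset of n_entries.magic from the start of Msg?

Meta: @0: version [4B, align 4] → 4; @4: checksum [4B, align 4] → 8; @8: ttl [8B, align 8] → 16; @16: magic [2B, align 2] → 18; +2 pad (align 4); @20: payload_len [4B, align 4] → 24; size 24, align 8
@0: crc [4B, align 4] → 4
@4: offset [20B, align 2] → 24
@24: attrs [1B, align 1] → 25
+3 pad (align 4)
@28: blocks [8B, align 4] → 36
@36: n_entries [24B, align 4] → 60
within Meta: magic at 16
36 + 16 = 52

52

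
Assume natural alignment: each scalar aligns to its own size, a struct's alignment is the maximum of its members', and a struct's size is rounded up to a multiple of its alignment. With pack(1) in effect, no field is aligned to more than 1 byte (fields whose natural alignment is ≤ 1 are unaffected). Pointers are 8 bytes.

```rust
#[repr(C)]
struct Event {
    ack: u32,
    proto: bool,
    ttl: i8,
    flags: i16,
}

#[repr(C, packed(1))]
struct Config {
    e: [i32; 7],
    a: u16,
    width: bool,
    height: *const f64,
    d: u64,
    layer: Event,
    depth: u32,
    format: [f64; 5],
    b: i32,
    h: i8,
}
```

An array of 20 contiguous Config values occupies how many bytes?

2080

Event: ack at 0 (size 4, align 4) → ends 4; proto at 4 (size 1, align 1) → ends 5; ttl at 5 (size 1, align 1) → ends 6; flags at 6 (size 2, align 2) → ends 8; total 8 bytes, alignment 4
e at 0 (size 28, align 1) → ends 28
a at 28 (size 2, align 1) → ends 30
width at 30 (size 1, align 1) → ends 31
height at 31 (size 8, align 1) → ends 39
d at 39 (size 8, align 1) → ends 47
layer at 47 (size 8, align 1) → ends 55
depth at 55 (size 4, align 1) → ends 59
format at 59 (size 40, align 1) → ends 99
b at 99 (size 4, align 1) → ends 103
h at 103 (size 1, align 1) → ends 104
total 104 bytes, alignment 1
array of 20: 20 × 104 = 2080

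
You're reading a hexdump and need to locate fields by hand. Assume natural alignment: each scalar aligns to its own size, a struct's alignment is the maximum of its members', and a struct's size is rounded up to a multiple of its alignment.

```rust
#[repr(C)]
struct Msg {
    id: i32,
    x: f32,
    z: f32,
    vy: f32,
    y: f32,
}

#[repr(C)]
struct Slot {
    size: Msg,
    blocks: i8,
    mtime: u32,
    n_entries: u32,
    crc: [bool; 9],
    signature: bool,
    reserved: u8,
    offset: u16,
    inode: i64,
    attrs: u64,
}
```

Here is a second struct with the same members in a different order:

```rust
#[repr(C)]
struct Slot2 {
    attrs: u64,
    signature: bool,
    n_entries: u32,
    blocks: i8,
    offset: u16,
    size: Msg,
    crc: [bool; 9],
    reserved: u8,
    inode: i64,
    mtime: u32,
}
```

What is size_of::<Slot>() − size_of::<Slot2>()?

Msg: @0: id [4B, align 4] → 4; @4: x [4B, align 4] → 8; @8: z [4B, align 4] → 12; @12: vy [4B, align 4] → 16; @16: y [4B, align 4] → 20; size 20, align 4
@0: size [20B, align 4] → 20
@20: blocks [1B, align 1] → 21
+3 pad (align 4)
@24: mtime [4B, align 4] → 28
@28: n_entries [4B, align 4] → 32
@32: crc [9B, align 1] → 41
@41: signature [1B, align 1] → 42
@42: reserved [1B, align 1] → 43
+1 pad (align 2)
@44: offset [2B, align 2] → 46
+2 pad (align 8)
@48: inode [8B, align 8] → 56
@56: attrs [8B, align 8] → 64
size 64, align 8
— Slot2 —
@0: attrs [8B, align 8] → 8
@8: signature [1B, align 1] → 9
+3 pad (align 4)
@12: n_entries [4B, align 4] → 16
@16: blocks [1B, align 1] → 17
+1 pad (align 2)
@18: offset [2B, align 2] → 20
@20: size [20B, align 4] → 40
@40: crc [9B, align 1] → 49
@49: reserved [1B, align 1] → 50
+6 pad (align 8)
@56: inode [8B, align 8] → 64
@64: mtime [4B, align 4] → 68
+4 tail pad (align 8)
size 72, align 8
64 − 72 = -8

-8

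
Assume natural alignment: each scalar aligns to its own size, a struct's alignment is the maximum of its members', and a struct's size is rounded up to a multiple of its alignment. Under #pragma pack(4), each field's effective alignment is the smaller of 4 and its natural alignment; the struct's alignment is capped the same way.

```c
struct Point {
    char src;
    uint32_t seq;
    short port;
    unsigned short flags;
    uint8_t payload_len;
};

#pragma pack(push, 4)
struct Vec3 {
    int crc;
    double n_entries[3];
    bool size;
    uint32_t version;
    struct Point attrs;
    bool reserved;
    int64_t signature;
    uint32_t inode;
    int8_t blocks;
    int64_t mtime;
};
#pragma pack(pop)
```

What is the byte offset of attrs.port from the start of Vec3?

44

Point: 0..1  src  (1B, 1-aligned); 1..4  -- padding (3B); 4..8  seq  (4B, 4-aligned); 8..10  port  (2B, 2-aligned); 10..12  flags  (2B, 2-aligned); 12..13  payload_len  (1B, 1-aligned); 13..16  -- tail padding (3B); sizeof = 16, alignof = 4
0..4  crc  (4B, 4-aligned)
4..28  n_entries  (24B, 4-aligned)
28..29  size  (1B, 1-aligned)
29..32  -- padding (3B)
32..36  version  (4B, 4-aligned)
36..52  attrs  (16B, 4-aligned)
within Point: port at 8
36 + 8 = 44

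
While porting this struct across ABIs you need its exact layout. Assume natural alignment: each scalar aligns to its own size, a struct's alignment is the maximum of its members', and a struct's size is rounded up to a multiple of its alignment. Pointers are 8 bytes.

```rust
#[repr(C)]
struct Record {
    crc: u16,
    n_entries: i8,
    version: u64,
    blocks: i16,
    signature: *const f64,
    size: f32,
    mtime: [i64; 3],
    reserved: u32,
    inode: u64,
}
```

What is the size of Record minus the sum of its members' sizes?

@0: crc [2B, align 2] → 2
@2: n_entries [1B, align 1] → 3
+5 pad (align 8)
@8: version [8B, align 8] → 16
@16: blocks [2B, align 2] → 18
+6 pad (align 8)
@24: signature [8B, align 8] → 32
@32: size [4B, align 4] → 36
+4 pad (align 8)
@40: mtime [24B, align 8] → 64
@64: reserved [4B, align 4] → 68
+4 pad (align 8)
@72: inode [8B, align 8] → 80
size 80, align 8
data bytes 61, size 80 → padding 19

19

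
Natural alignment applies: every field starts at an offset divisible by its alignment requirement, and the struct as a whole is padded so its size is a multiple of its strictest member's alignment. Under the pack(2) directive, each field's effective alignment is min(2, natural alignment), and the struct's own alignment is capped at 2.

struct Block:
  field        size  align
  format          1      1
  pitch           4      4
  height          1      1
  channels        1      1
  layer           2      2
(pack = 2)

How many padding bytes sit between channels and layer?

format at 0 (size 1, align 1) → ends 1
pad 1 to align 2 for pitch
pitch at 2 (size 4, align 2) → ends 6
height at 6 (size 1, align 1) → ends 7
channels at 7 (size 1, align 1) → ends 8
layer at 8 (size 2, align 2) → ends 10

0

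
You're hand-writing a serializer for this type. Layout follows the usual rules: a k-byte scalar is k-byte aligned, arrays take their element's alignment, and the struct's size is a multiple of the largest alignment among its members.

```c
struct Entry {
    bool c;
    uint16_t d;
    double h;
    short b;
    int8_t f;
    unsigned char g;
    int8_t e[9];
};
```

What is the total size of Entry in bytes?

32

c at 0 (size 1, align 1) → ends 1
pad 1 to align 2 for d
d at 2 (size 2, align 2) → ends 4
pad 4 to align 8 for h
h at 8 (size 8, align 8) → ends 16
b at 16 (size 2, align 2) → ends 18
f at 18 (size 1, align 1) → ends 19
g at 19 (size 1, align 1) → ends 20
e at 20 (size 9, align 1) → ends 29
tail pad 3 to reach multiple of 8
total 32 bytes, alignment 8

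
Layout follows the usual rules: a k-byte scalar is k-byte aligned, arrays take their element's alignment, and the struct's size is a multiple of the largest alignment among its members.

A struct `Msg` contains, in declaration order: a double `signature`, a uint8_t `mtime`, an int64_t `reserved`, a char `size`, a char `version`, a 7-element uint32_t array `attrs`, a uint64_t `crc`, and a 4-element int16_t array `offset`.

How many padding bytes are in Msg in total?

9

@0: signature [8B, align 8] → 8
@8: mtime [1B, align 1] → 9
+7 pad (align 8)
@16: reserved [8B, align 8] → 24
@24: size [1B, align 1] → 25
@25: version [1B, align 1] → 26
+2 pad (align 4)
@28: attrs [28B, align 4] → 56
@56: crc [8B, align 8] → 64
@64: offset [8B, align 2] → 72
size 72, align 8
data bytes 63, size 72 → padding 9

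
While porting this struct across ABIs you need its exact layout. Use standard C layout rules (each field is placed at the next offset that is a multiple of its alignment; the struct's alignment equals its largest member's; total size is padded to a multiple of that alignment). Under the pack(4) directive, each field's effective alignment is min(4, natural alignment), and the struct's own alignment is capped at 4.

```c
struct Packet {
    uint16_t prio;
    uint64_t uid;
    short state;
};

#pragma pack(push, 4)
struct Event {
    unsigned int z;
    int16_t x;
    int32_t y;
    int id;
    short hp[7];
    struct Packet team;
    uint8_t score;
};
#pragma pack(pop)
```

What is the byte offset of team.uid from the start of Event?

Packet: @0: prio [2B, align 2] → 2; +6 pad (align 8); @8: uid [8B, align 8] → 16; @16: state [2B, align 2] → 18; +6 tail pad (align 8); size 24, align 8
@0: z [4B, align 4] → 4
@4: x [2B, align 2] → 6
+2 pad (align 4)
@8: y [4B, align 4] → 12
@12: id [4B, align 4] → 16
@16: hp [14B, align 2] → 30
+2 pad (align 4)
@32: team [24B, align 4] → 56
within Packet: uid at 8
32 + 8 = 40

40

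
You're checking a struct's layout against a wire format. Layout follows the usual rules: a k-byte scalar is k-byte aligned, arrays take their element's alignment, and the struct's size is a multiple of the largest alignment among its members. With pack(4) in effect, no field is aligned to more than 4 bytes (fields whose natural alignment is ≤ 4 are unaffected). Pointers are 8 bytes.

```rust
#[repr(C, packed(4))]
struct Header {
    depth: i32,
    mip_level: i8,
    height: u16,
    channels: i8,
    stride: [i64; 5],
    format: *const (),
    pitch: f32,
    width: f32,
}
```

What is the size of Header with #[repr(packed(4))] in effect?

68

depth at 0 (size 4, align 4) → ends 4
mip_level at 4 (size 1, align 1) → ends 5
pad 1 to align 2 for height
height at 6 (size 2, align 2) → ends 8
channels at 8 (size 1, align 1) → ends 9
pad 3 to align 4 for stride
stride at 12 (size 40, align 4) → ends 52
format at 52 (size 8, align 4) → ends 60
pitch at 60 (size 4, align 4) → ends 64
width at 64 (size 4, align 4) → ends 68
total 68 bytes, alignment 4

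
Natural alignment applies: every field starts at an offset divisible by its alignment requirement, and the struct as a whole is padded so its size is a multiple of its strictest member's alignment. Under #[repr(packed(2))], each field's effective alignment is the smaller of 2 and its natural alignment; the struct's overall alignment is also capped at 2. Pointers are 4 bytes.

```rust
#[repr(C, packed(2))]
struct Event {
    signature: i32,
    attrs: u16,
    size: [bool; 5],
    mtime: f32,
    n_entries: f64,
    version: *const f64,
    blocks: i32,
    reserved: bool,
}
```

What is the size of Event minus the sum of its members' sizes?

2

signature at 0 (size 4, align 2) → ends 4
attrs at 4 (size 2, align 2) → ends 6
size at 6 (size 5, align 1) → ends 11
pad 1 to align 2 for mtime
mtime at 12 (size 4, align 2) → ends 16
n_entries at 16 (size 8, align 2) → ends 24
version at 24 (size 4, align 2) → ends 28
blocks at 28 (size 4, align 2) → ends 32
reserved at 32 (size 1, align 1) → ends 33
tail pad 1 to reach multiple of 2
total 34 bytes, alignment 2
data bytes 32, size 34 → padding 2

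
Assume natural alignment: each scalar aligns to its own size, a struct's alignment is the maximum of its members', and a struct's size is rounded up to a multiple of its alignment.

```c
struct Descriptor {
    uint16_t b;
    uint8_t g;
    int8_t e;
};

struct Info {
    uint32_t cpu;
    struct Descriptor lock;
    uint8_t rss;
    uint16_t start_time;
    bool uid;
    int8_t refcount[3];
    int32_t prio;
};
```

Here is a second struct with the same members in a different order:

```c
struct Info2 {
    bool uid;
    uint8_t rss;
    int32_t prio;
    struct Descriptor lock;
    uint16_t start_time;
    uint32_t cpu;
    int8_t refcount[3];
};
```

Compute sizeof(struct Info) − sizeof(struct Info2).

Descriptor: @0: b [2B, align 2] → 2; @2: g [1B, align 1] → 3; @3: e [1B, align 1] → 4; size 4, align 2
@0: cpu [4B, align 4] → 4
@4: lock [4B, align 2] → 8
@8: rss [1B, align 1] → 9
+1 pad (align 2)
@10: start_time [2B, align 2] → 12
@12: uid [1B, align 1] → 13
@13: refcount [3B, align 1] → 16
@16: prio [4B, align 4] → 20
size 20, align 4
— Info2 —
@0: uid [1B, align 1] → 1
@1: rss [1B, align 1] → 2
+2 pad (align 4)
@4: prio [4B, align 4] → 8
@8: lock [4B, align 2] → 12
@12: start_time [2B, align 2] → 14
+2 pad (align 4)
@16: cpu [4B, align 4] → 20
@20: refcount [3B, align 1] → 23
+1 tail pad (align 4)
size 24, align 4
20 − 24 = -4

-4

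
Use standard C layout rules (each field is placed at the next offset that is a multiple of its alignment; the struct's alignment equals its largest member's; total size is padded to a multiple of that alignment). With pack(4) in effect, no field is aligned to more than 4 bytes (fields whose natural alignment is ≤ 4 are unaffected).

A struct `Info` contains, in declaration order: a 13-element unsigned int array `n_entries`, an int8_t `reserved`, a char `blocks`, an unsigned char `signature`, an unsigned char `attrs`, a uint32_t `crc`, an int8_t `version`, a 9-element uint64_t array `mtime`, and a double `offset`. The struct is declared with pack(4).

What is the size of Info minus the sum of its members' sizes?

3

n_entries at 0 (size 52, align 4) → ends 52
reserved at 52 (size 1, align 1) → ends 53
blocks at 53 (size 1, align 1) → ends 54
signature at 54 (size 1, align 1) → ends 55
attrs at 55 (size 1, align 1) → ends 56
crc at 56 (size 4, align 4) → ends 60
version at 60 (size 1, align 1) → ends 61
pad 3 to align 4 for mtime
mtime at 64 (size 72, align 4) → ends 136
offset at 136 (size 8, align 4) → ends 144
total 144 bytes, alignment 4
data bytes 141, size 144 → padding 3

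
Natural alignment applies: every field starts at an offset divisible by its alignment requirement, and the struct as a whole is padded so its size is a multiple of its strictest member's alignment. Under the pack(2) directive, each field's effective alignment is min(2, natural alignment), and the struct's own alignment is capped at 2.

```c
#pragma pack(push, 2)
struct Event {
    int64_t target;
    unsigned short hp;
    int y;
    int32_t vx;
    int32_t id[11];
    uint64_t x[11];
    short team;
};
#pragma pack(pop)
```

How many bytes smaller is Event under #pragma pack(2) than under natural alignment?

8

natural layout:
  0..8  target  (8B, 8-aligned)
  8..10  hp  (2B, 2-aligned)
  10..12  -- padding (2B)
  12..16  y  (4B, 4-aligned)
  16..20  vx  (4B, 4-aligned)
  20..64  id  (44B, 4-aligned)
  64..152  x  (88B, 8-aligned)
  152..154  team  (2B, 2-aligned)
  154..160  -- tail padding (6B)
  sizeof = 160, alignof = 8
packed(2) layout:
  0..8  target  (8B, 2-aligned)
  8..10  hp  (2B, 2-aligned)
  10..14  y  (4B, 2-aligned)
  14..18  vx  (4B, 2-aligned)
  18..62  id  (44B, 2-aligned)
  62..150  x  (88B, 2-aligned)
  150..152  team  (2B, 2-aligned)
  sizeof = 152, alignof = 2
160 − 152 = 8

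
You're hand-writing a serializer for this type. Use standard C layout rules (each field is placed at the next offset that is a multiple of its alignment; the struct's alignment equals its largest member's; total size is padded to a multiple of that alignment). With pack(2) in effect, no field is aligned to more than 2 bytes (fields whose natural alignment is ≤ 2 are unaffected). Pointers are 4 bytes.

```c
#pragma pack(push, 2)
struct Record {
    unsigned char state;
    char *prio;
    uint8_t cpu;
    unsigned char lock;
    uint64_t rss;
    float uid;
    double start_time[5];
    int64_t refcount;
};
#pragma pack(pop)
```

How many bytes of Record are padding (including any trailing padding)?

0..1  state  (1B, 1-aligned)
1..2  -- padding (1B)
2..6  prio  (4B, 2-aligned)
6..7  cpu  (1B, 1-aligned)
7..8  lock  (1B, 1-aligned)
8..16  rss  (8B, 2-aligned)
16..20  uid  (4B, 2-aligned)
20..60  start_time  (40B, 2-aligned)
60..68  refcount  (8B, 2-aligned)
sizeof = 68, alignof = 2
data bytes 67, size 68 → padding 1

1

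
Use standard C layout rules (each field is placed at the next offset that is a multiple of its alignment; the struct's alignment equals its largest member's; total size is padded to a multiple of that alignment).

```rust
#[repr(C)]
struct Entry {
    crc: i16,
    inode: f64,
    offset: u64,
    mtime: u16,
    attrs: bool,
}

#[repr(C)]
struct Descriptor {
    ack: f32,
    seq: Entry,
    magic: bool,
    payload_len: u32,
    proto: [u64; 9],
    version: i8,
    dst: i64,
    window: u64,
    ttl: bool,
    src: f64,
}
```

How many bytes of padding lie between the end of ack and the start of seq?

Entry: crc at 0 (size 2, align 2) → ends 2; pad 6 to align 8 for inode; inode at 8 (size 8, align 8) → ends 16; offset at 16 (size 8, align 8) → ends 24; mtime at 24 (size 2, align 2) → ends 26; attrs at 26 (size 1, align 1) → ends 27; tail pad 5 to reach multiple of 8; total 32 bytes, alignment 8
ack at 0 (size 4, align 4) → ends 4
pad 4 to align 8 for seq
seq at 8 (size 32, align 8) → ends 40

4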